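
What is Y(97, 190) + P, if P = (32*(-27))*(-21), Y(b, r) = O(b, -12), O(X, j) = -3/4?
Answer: 72573/4 ≈ 18143.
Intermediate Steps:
O(X, j) = -3/4 (O(X, j) = -3*1/4 = -3/4)
Y(b, r) = -3/4
P = 18144 (P = -864*(-21) = 18144)
Y(97, 190) + P = -3/4 + 18144 = 72573/4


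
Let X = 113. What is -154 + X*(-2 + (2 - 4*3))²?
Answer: 16118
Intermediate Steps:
-154 + X*(-2 + (2 - 4*3))² = -154 + 113*(-2 + (2 - 4*3))² = -154 + 113*(-2 + (2 - 12))² = -154 + 113*(-2 - 10)² = -154 + 113*(-12)² = -154 + 113*144 = -154 + 16272 = 16118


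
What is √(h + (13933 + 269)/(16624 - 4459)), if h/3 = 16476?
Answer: 3*√90307226230/4055 ≈ 222.33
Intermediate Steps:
h = 49428 (h = 3*16476 = 49428)
√(h + (13933 + 269)/(16624 - 4459)) = √(49428 + (13933 + 269)/(16624 - 4459)) = √(49428 + 14202/12165) = √(49428 + 14202*(1/12165)) = √(49428 + 4734/4055) = √(200435274/4055) = 3*√90307226230/4055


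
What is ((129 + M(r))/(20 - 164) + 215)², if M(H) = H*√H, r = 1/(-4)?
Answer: (246648 + I)²/1327104 ≈ 45841.0 + 0.37171*I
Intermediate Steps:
r = -¼ ≈ -0.25000
M(H) = H^(3/2)
((129 + M(r))/(20 - 164) + 215)² = ((129 + (-¼)^(3/2))/(20 - 164) + 215)² = ((129 - I/8)/(-144) + 215)² = ((129 - I/8)*(-1/144) + 215)² = ((-43/48 + I/1152) + 215)² = (10277/48 + I/1152)²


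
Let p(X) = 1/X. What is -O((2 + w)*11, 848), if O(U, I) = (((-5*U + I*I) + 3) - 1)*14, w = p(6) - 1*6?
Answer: -30211307/3 ≈ -1.0070e+7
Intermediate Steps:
p(X) = 1/X
w = -35/6 (w = 1/6 - 1*6 = 1/6 - 6 = -35/6 ≈ -5.8333)
O(U, I) = 28 - 70*U + 14*I**2 (O(U, I) = (((-5*U + I**2) + 3) - 1)*14 = (((I**2 - 5*U) + 3) - 1)*14 = ((3 + I**2 - 5*U) - 1)*14 = (2 + I**2 - 5*U)*14 = 28 - 70*U + 14*I**2)
-O((2 + w)*11, 848) = -(28 - 70*(2 - 35/6)*11 + 14*848**2) = -(28 - (-805)*11/3 + 14*719104) = -(28 - 70*(-253/6) + 10067456) = -(28 + 8855/3 + 10067456) = -1*30211307/3 = -30211307/3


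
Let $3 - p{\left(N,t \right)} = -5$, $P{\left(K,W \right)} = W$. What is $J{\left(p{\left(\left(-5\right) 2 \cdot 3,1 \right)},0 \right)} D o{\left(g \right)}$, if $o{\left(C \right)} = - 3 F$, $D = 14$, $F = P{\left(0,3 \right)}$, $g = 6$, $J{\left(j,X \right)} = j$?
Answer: $-1008$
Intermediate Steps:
$p{\left(N,t \right)} = 8$ ($p{\left(N,t \right)} = 3 - -5 = 3 + 5 = 8$)
$F = 3$
$o{\left(C \right)} = -9$ ($o{\left(C \right)} = \left(-3\right) 3 = -9$)
$J{\left(p{\left(\left(-5\right) 2 \cdot 3,1 \right)},0 \right)} D o{\left(g \right)} = 8 \cdot 14 \left(-9\right) = 112 \left(-9\right) = -1008$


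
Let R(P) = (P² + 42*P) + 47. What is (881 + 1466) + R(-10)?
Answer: 2074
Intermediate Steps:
R(P) = 47 + P² + 42*P
(881 + 1466) + R(-10) = (881 + 1466) + (47 + (-10)² + 42*(-10)) = 2347 + (47 + 100 - 420) = 2347 - 273 = 2074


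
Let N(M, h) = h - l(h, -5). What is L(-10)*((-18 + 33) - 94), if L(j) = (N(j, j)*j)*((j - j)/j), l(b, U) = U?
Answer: 0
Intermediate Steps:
N(M, h) = 5 + h (N(M, h) = h - 1*(-5) = h + 5 = 5 + h)
L(j) = 0 (L(j) = ((5 + j)*j)*((j - j)/j) = (j*(5 + j))*(0/j) = (j*(5 + j))*0 = 0)
L(-10)*((-18 + 33) - 94) = 0*((-18 + 33) - 94) = 0*(15 - 94) = 0*(-79) = 0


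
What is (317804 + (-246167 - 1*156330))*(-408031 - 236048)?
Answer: 54548982747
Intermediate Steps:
(317804 + (-246167 - 1*156330))*(-408031 - 236048) = (317804 + (-246167 - 156330))*(-644079) = (317804 - 402497)*(-644079) = -84693*(-644079) = 54548982747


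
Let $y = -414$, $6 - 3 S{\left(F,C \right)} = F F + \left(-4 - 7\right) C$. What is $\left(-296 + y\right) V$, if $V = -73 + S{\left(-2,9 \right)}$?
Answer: $\frac{83780}{3} \approx 27927.0$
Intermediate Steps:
$S{\left(F,C \right)} = 2 - \frac{F^{2}}{3} + \frac{11 C}{3}$ ($S{\left(F,C \right)} = 2 - \frac{F F + \left(-4 - 7\right) C}{3} = 2 - \frac{F^{2} - 11 C}{3} = 2 + \left(- \frac{F^{2}}{3} + \frac{11 C}{3}\right) = 2 - \frac{F^{2}}{3} + \frac{11 C}{3}$)
$V = - \frac{118}{3}$ ($V = -73 + \left(2 - \frac{\left(-2\right)^{2}}{3} + \frac{11}{3} \cdot 9\right) = -73 + \left(2 - \frac{4}{3} + 33\right) = -73 + \frac{101}{3} = - \frac{118}{3} \approx -39.333$)
$\left(-296 + y\right) V = \left(-296 - 414\right) \left(- \frac{118}{3}\right) = \left(-710\right) \left(- \frac{118}{3}\right) = \frac{83780}{3}$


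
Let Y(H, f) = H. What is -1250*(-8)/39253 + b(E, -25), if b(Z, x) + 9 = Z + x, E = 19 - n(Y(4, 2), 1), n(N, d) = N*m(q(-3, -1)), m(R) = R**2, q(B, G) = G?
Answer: -735807/39253 ≈ -18.745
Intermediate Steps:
n(N, d) = N (n(N, d) = N*(-1)**2 = N*1 = N)
E = 15 (E = 19 - 1*4 = 19 - 4 = 15)
b(Z, x) = -9 + Z + x (b(Z, x) = -9 + (Z + x) = -9 + Z + x)
-1250*(-8)/39253 + b(E, -25) = -1250*(-8)/39253 + (-9 + 15 - 25) = 10000*(1/39253) - 19 = 10000/39253 - 19 = -735807/39253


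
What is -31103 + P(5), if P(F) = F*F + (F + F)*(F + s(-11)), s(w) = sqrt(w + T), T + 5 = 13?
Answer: -31028 + 10*I*sqrt(3) ≈ -31028.0 + 17.32*I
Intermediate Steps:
T = 8 (T = -5 + 13 = 8)
s(w) = sqrt(8 + w) (s(w) = sqrt(w + 8) = sqrt(8 + w))
P(F) = F**2 + 2*F*(F + I*sqrt(3)) (P(F) = F*F + (F + F)*(F + sqrt(8 - 11)) = F**2 + (2*F)*(F + sqrt(-3)) = F**2 + (2*F)*(F + I*sqrt(3)) = F**2 + 2*F*(F + I*sqrt(3)))
-31103 + P(5) = -31103 + 5*(3*5 + 2*I*sqrt(3)) = -31103 + 5*(15 + 2*I*sqrt(3)) = -31103 + (75 + 10*I*sqrt(3)) = -31028 + 10*I*sqrt(3)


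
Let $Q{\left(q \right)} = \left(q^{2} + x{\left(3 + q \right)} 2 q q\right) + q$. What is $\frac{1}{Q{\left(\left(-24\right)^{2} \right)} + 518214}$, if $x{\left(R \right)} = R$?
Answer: $\frac{1}{385047174} \approx 2.5971 \cdot 10^{-9}$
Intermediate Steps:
$Q{\left(q \right)} = q + q^{2} + q^{2} \left(6 + 2 q\right)$ ($Q{\left(q \right)} = \left(q^{2} + \left(3 + q\right) 2 q q\right) + q = \left(q^{2} + \left(6 + 2 q\right) q q\right) + q = \left(q^{2} + q \left(6 + 2 q\right) q\right) + q = \left(q^{2} + q^{2} \left(6 + 2 q\right)\right) + q = q + q^{2} + q^{2} \left(6 + 2 q\right)$)
$\frac{1}{Q{\left(\left(-24\right)^{2} \right)} + 518214} = \frac{1}{\left(-24\right)^{2} \left(1 + \left(-24\right)^{2} + 2 \left(-24\right)^{2} \left(3 + \left(-24\right)^{2}\right)\right) + 518214} = \frac{1}{576 \left(1 + 576 + 2 \cdot 576 \left(3 + 576\right)\right) + 518214} = \frac{1}{576 \left(1 + 576 + 2 \cdot 576 \cdot 579\right) + 518214} = \frac{1}{576 \left(1 + 576 + 667008\right) + 518214} = \frac{1}{576 \cdot 667585 + 518214} = \frac{1}{384528960 + 518214} = \frac{1}{385047174}$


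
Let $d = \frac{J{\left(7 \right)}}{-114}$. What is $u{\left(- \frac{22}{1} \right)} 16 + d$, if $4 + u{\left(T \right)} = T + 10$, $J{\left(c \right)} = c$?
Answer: $- \frac{29191}{114} \approx -256.06$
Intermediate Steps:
$u{\left(T \right)} = 6 + T$ ($u{\left(T \right)} = -4 + \left(T + 10\right) = -4 + \left(10 + T\right) = 6 + T$)
$d = - \frac{7}{114}$ ($d = \frac{7}{-114} = 7 \left(- \frac{1}{114}\right) = - \frac{7}{114} \approx -0.061404$)
$u{\left(- \frac{22}{1} \right)} 16 + d = \left(6 - \frac{22}{1}\right) 16 - \frac{7}{114} = \left(6 - 22\right) 16 - \frac{7}{114} = \left(-16\right) 16 - \frac{7}{114} = -256 - \frac{7}{114} = - \frac{29191}{114}$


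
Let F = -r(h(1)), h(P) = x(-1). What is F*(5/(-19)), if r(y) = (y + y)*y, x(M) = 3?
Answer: 90/19 ≈ 4.7368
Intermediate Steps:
h(P) = 3
r(y) = 2*y² (r(y) = (2*y)*y = 2*y²)
F = -18 (F = -2*3² = -2*9 = -1*18 = -18)
F*(5/(-19)) = -90/(-19) = -90*(-1)/19 = -18*(-5/19) = 90/19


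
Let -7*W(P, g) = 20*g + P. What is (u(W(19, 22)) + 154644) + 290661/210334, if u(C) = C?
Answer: 227593728993/1472338 ≈ 1.5458e+5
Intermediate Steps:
W(P, g) = -20*g/7 - P/7 (W(P, g) = -(20*g + P)/7 = -(P + 20*g)/7 = -20*g/7 - P/7)
(u(W(19, 22)) + 154644) + 290661/210334 = ((-20/7*22 - ⅐*19) + 154644) + 290661/210334 = ((-440/7 - 19/7) + 154644) + 290661*(1/210334) = (-459/7 + 154644) + 290661/210334 = 1082049/7 + 290661/210334 = 227593728993/1472338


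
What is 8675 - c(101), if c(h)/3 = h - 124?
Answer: 8744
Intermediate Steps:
c(h) = -372 + 3*h (c(h) = 3*(h - 124) = 3*(-124 + h) = -372 + 3*h)
8675 - c(101) = 8675 - (-372 + 3*101) = 8675 - (-372 + 303) = 8675 - 1*(-69) = 8675 + 69 = 8744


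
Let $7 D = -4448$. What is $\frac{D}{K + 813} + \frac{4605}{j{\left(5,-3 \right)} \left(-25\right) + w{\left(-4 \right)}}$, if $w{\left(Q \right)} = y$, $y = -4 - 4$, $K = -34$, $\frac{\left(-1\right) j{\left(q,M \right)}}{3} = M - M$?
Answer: $- \frac{25146649}{43624} \approx -576.44$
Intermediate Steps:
$D = - \frac{4448}{7}$ ($D = \frac{1}{7} \left(-4448\right) = - \frac{4448}{7} \approx -635.43$)
$j{\left(q,M \right)} = 0$ ($j{\left(q,M \right)} = - 3 \left(M - M\right) = \left(-3\right) 0 = 0$)
$y = -8$
$w{\left(Q \right)} = -8$
$\frac{D}{K + 813} + \frac{4605}{j{\left(5,-3 \right)} \left(-25\right) + w{\left(-4 \right)}} = - \frac{4448}{7 \left(-34 + 813\right)} + \frac{4605}{0 \left(-25\right) - 8} = - \frac{4448}{7 \cdot 779} + \frac{4605}{0 - 8} = \left(- \frac{4448}{7}\right) \frac{1}{779} + \frac{4605}{-8} = - \frac{4448}{5453} + 4605 \left(- \frac{1}{8}\right) = - \frac{4448}{5453} - \frac{4605}{8} = - \frac{25146649}{43624}$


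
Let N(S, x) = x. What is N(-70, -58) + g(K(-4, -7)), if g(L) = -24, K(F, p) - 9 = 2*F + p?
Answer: -82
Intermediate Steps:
K(F, p) = 9 + p + 2*F (K(F, p) = 9 + (2*F + p) = 9 + (p + 2*F) = 9 + p + 2*F)
N(-70, -58) + g(K(-4, -7)) = -58 - 24 = -82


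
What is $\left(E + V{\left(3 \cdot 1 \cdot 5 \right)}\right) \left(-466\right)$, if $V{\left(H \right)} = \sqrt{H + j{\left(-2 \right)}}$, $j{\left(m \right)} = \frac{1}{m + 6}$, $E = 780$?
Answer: $-363480 - 233 \sqrt{61} \approx -3.653 \cdot 10^{5}$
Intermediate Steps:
$j{\left(m \right)} = \frac{1}{6 + m}$
$V{\left(H \right)} = \sqrt{\frac{1}{4} + H}$ ($V{\left(H \right)} = \sqrt{H + \frac{1}{6 - 2}} = \sqrt{H + \frac{1}{4}} = \sqrt{\frac{1}{4} + H}$)
$\left(E + V{\left(3 \cdot 1 \cdot 5 \right)}\right) \left(-466\right) = \left(780 + \frac{\sqrt{1 + 4 \cdot 3 \cdot 1 \cdot 5}}{2}\right) \left(-466\right) = \left(780 + \frac{\sqrt{1 + 4 \cdot 3 \cdot 5}}{2}\right) \left(-466\right) = \left(780 + \frac{\sqrt{1 + 4 \cdot 15}}{2}\right) \left(-466\right) = \left(780 + \frac{\sqrt{1 + 60}}{2}\right) \left(-466\right) = \left(780 + \frac{\sqrt{61}}{2}\right) \left(-466\right) = -363480 - 233 \sqrt{61}$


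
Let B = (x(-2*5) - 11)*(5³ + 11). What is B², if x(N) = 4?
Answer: 906304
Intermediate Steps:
B = -952 (B = (4 - 11)*(5³ + 11) = -7*(125 + 11) = -7*136 = -952)
B² = (-952)² = 906304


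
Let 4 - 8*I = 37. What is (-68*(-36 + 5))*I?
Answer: -17391/2 ≈ -8695.5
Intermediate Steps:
I = -33/8 (I = ½ - ⅛*37 = ½ - 37/8 = -33/8 ≈ -4.1250)
(-68*(-36 + 5))*I = -68*(-36 + 5)*(-33/8) = -68*(-31)*(-33/8) = 2108*(-33/8) = -17391/2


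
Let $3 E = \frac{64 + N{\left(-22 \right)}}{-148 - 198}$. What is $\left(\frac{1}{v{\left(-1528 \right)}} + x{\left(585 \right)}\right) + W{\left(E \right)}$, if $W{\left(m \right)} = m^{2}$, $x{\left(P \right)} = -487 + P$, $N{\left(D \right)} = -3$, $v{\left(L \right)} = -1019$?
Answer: $\frac{107598426983}{1097915436} \approx 98.002$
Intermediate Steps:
$E = - \frac{61}{1038}$ ($E = \frac{\left(64 - 3\right) \frac{1}{-148 - 198}}{3} = \frac{61 \frac{1}{-346}}{3} = \frac{61 \left(- \frac{1}{346}\right)}{3} = \frac{1}{3} \left(- \frac{61}{346}\right) = - \frac{61}{1038} \approx -0.058767$)
$\left(\frac{1}{v{\left(-1528 \right)}} + x{\left(585 \right)}\right) + W{\left(E \right)} = \left(\frac{1}{-1019} + \left(-487 + 585\right)\right) + \left(- \frac{61}{1038}\right)^{2} = \left(- \frac{1}{1019} + 98\right) + \frac{3721}{1077444} = \frac{99861}{1019} + \frac{3721}{1077444} = \frac{107598426983}{1097915436}$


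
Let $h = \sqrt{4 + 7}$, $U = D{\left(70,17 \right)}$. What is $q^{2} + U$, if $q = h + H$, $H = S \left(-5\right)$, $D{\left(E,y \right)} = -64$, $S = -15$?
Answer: $5572 + 150 \sqrt{11} \approx 6069.5$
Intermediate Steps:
$H = 75$ ($H = \left(-15\right) \left(-5\right) = 75$)
$U = -64$
$h = \sqrt{11} \approx 3.3166$
$q = 75 + \sqrt{11}$ ($q = \sqrt{11} + 75 = 75 + \sqrt{11} \approx 78.317$)
$q^{2} + U = \left(75 + \sqrt{11}\right)^{2} - 64 = -64 + \left(75 + \sqrt{11}\right)^{2}$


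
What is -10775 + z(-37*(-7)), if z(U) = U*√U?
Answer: -10775 + 259*√259 ≈ -6606.8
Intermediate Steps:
z(U) = U^(3/2)
-10775 + z(-37*(-7)) = -10775 + (-37*(-7))^(3/2) = -10775 + 259^(3/2) = -10775 + 259*√259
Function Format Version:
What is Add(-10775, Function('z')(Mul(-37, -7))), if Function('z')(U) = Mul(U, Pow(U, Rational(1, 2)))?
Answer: Add(-10775, Mul(259, Pow(259, Rational(1, 2)))) ≈ -6606.8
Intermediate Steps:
Function('z')(U) = Pow(U, Rational(3, 2))
Add(-10775, Function('z')(Mul(-37, -7))) = Add(-10775, Pow(Mul(-37, -7), Rational(3, 2))) = Add(-10775, Pow(259, Rational(3, 2))) = Add(-10775, Mul(259, Pow(259, Rational(1, 2))))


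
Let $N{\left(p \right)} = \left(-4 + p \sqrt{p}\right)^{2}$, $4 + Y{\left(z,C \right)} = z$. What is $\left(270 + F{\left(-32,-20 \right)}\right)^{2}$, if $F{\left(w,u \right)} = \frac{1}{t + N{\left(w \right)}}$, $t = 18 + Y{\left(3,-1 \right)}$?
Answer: $\frac{4887308759040 \sqrt{2} + 77965298344801 i}{67041280 \sqrt{2} + 1069483073 i} \approx 72900.0 - 0.00072861 i$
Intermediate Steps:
$Y{\left(z,C \right)} = -4 + z$
$N{\left(p \right)} = \left(-4 + p^{\frac{3}{2}}\right)^{2}$
$t = 17$ ($t = 18 + \left(-4 + 3\right) = 18 - 1 = 17$)
$F{\left(w,u \right)} = \frac{1}{17 + \left(-4 + w^{\frac{3}{2}}\right)^{2}}$
$\left(270 + F{\left(-32,-20 \right)}\right)^{2} = \left(270 + \frac{1}{17 + \left(-4 + \left(-32\right)^{\frac{3}{2}}\right)^{2}}\right)^{2} = \left(270 + \frac{1}{17 + \left(-4 - 128 i \sqrt{2}\right)^{2}}\right)^{2}$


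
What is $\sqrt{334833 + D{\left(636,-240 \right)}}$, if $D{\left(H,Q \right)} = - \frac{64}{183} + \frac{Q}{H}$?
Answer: $\frac{\sqrt{31497873147285}}{9699} \approx 578.65$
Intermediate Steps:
$D{\left(H,Q \right)} = - \frac{64}{183} + \frac{Q}{H}$ ($D{\left(H,Q \right)} = \left(-64\right) \frac{1}{183} + \frac{Q}{H} = - \frac{64}{183} + \frac{Q}{H}$)
$\sqrt{334833 + D{\left(636,-240 \right)}} = \sqrt{334833 - \left(\frac{64}{183} + \frac{240}{636}\right)} = \sqrt{334833 - \frac{7052}{9699}} = \sqrt{\frac{3247538215}{9699}} = \frac{\sqrt{31497873147285}}{9699}$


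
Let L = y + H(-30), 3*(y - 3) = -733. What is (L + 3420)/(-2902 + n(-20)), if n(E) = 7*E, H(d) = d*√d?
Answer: -4768/4563 + 5*I*√30/507 ≈ -1.0449 + 0.054016*I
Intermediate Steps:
y = -724/3 (y = 3 + (⅓)*(-733) = 3 - 733/3 = -724/3 ≈ -241.33)
H(d) = d^(3/2)
L = -724/3 - 30*I*√30 (L = -724/3 + (-30)^(3/2) = -724/3 - 30*I*√30 ≈ -241.33 - 164.32*I)
(L + 3420)/(-2902 + n(-20)) = ((-724/3 - 30*I*√30) + 3420)/(-2902 + 7*(-20)) = (9536/3 - 30*I*√30)/(-2902 - 140) = (9536/3 - 30*I*√30)/(-3042) = (9536/3 - 30*I*√30)*(-1/3042) = -4768/4563 + 5*I*√30/507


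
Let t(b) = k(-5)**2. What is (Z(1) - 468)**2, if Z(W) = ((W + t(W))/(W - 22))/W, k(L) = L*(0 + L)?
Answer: 109286116/441 ≈ 2.4781e+5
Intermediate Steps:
k(L) = L**2 (k(L) = L*L = L**2)
t(b) = 625 (t(b) = ((-5)**2)**2 = 25**2 = 625)
Z(W) = (625 + W)/(W*(-22 + W)) (Z(W) = ((W + 625)/(W - 22))/W = ((625 + W)/(-22 + W))/W = (625 + W)/(W*(-22 + W)))
(Z(1) - 468)**2 = ((625 + 1)/(1*(-22 + 1)) - 468)**2 = (1*626/(-21) - 468)**2 = (1*(-1/21)*626 - 468)**2 = (-626/21 - 468)**2 = (-10454/21)**2 = 109286116/441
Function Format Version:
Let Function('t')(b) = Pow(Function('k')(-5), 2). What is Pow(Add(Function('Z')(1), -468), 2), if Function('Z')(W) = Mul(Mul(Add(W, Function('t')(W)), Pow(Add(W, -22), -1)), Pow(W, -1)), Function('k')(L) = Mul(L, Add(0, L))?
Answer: Rational(109286116, 441) ≈ 2.4781e+5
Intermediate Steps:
Function('k')(L) = Pow(L, 2) (Function('k')(L) = Mul(L, L) = Pow(L, 2))
Function('t')(b) = 625 (Function('t')(b) = Pow(Pow(-5, 2), 2) = Pow(25, 2) = 625)
Function('Z')(W) = Mul(Pow(W, -1), Pow(Add(-22, W), -1), Add(625, W)) (Function('Z')(W) = Mul(Mul(Add(W, 625), Pow(Add(W, -22), -1)), Pow(W, -1)) = Mul(Mul(Add(625, W), Pow(Add(-22, W), -1)), Pow(W, -1)) = Mul(Mul(Pow(Add(-22, W), -1), Add(625, W)), Pow(W, -1)) = Mul(Pow(W, -1), Pow(Add(-22, W), -1), Add(625, W)))
Pow(Add(Function('Z')(1), -468), 2) = Pow(Add(Mul(Pow(1, -1), Pow(Add(-22, 1), -1), Add(625, 1)), -468), 2) = Pow(Add(Mul(1, Pow(-21, -1), 626), -468), 2) = Pow(Add(Mul(1, Rational(-1, 21), 626), -468), 2) = Pow(Add(Rational(-626, 21), -468), 2) = Pow(Rational(-10454, 21), 2) = Rational(109286116, 441)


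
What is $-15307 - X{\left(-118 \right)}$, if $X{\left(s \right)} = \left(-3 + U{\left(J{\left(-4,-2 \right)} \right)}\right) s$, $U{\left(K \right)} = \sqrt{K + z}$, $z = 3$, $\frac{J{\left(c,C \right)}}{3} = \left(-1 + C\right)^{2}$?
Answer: $-15661 + 118 \sqrt{30} \approx -15015.0$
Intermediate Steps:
$J{\left(c,C \right)} = 3 \left(-1 + C\right)^{2}$
$U{\left(K \right)} = \sqrt{3 + K}$ ($U{\left(K \right)} = \sqrt{K + 3} = \sqrt{3 + K}$)
$X{\left(s \right)} = s \left(-3 + \sqrt{30}\right)$ ($X{\left(s \right)} = \left(-3 + \sqrt{3 + 3 \left(-1 - 2\right)^{2}}\right) s = \left(-3 + \sqrt{3 + 3 \left(-3\right)^{2}}\right) s = \left(-3 + \sqrt{3 + 3 \cdot 9}\right) s = \left(-3 + \sqrt{3 + 27}\right) s = \left(-3 + \sqrt{30}\right) s = s \left(-3 + \sqrt{30}\right)$)
$-15307 - X{\left(-118 \right)} = -15307 - - 118 \left(-3 + \sqrt{30}\right) = -15307 - \left(354 - 118 \sqrt{30}\right) = -15661 + 118 \sqrt{30}$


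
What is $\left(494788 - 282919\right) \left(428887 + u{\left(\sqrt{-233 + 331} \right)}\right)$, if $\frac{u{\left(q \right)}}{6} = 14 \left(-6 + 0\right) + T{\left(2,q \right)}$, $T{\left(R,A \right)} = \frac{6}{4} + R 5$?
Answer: $90775696788$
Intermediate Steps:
$T{\left(R,A \right)} = \frac{3}{2} + 5 R$ ($T{\left(R,A \right)} = 6 \cdot \frac{1}{4} + 5 R = \frac{3}{2} + 5 R$)
$u{\left(q \right)} = -435$ ($u{\left(q \right)} = 6 \left(14 \left(-6 + 0\right) + \left(\frac{3}{2} + 5 \cdot 2\right)\right) = 6 \left(14 \left(-6\right) + \left(\frac{3}{2} + 10\right)\right) = 6 \left(-84 + \frac{23}{2}\right) = 6 \left(- \frac{145}{2}\right) = -435$)
$\left(494788 - 282919\right) \left(428887 + u{\left(\sqrt{-233 + 331} \right)}\right) = \left(494788 - 282919\right) \left(428887 - 435\right) = 211869 \cdot 428452 = 90775696788$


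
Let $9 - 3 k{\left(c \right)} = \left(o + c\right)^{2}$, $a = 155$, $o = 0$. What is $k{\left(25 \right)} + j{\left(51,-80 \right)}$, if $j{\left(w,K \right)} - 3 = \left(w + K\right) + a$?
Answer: $- \frac{229}{3} \approx -76.333$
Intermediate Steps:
$k{\left(c \right)} = 3 - \frac{c^{2}}{3}$ ($k{\left(c \right)} = 3 - \frac{\left(0 + c\right)^{2}}{3} = 3 - \frac{c^{2}}{3}$)
$j{\left(w,K \right)} = 158 + K + w$ ($j{\left(w,K \right)} = 3 + \left(\left(w + K\right) + 155\right) = 3 + \left(\left(K + w\right) + 155\right) = 3 + \left(155 + K + w\right) = 158 + K + w$)
$k{\left(25 \right)} + j{\left(51,-80 \right)} = \left(3 - \frac{25^{2}}{3}\right) + \left(158 - 80 + 51\right) = \left(3 - \frac{625}{3}\right) + 129 = - \frac{616}{3} + 129 = - \frac{229}{3}$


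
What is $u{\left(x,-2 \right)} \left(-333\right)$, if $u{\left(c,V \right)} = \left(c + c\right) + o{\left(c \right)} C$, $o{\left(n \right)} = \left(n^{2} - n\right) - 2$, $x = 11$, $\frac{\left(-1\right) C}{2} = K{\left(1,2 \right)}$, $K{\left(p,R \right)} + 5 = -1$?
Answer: $-438894$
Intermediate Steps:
$K{\left(p,R \right)} = -6$ ($K{\left(p,R \right)} = -5 - 1 = -6$)
$C = 12$ ($C = \left(-2\right) \left(-6\right) = 12$)
$o{\left(n \right)} = -2 + n^{2} - n$
$u{\left(c,V \right)} = -24 - 10 c + 12 c^{2}$ ($u{\left(c,V \right)} = \left(c + c\right) + \left(-2 + c^{2} - c\right) 12 = 2 c - \left(24 - 12 c^{2} + 12 c\right) = -24 - 10 c + 12 c^{2}$)
$u{\left(x,-2 \right)} \left(-333\right) = \left(-24 - 110 + 12 \cdot 11^{2}\right) \left(-333\right) = \left(-24 - 110 + 12 \cdot 121\right) \left(-333\right) = \left(-24 - 110 + 1452\right) \left(-333\right) = 1318 \left(-333\right) = -438894$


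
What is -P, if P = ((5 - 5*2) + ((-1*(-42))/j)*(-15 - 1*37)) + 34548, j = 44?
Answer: -379427/11 ≈ -34493.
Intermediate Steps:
P = 379427/11 (P = ((5 - 5*2) + (-1*(-42)/44)*(-15 - 1*37)) + 34548 = ((5 - 10) + (42*(1/44))*(-15 - 37)) + 34548 = (-5 + (21/22)*(-52)) + 34548 = (-5 - 546/11) + 34548 = -601/11 + 34548 = 379427/11 ≈ 34493.)
-P = -1*379427/11 = -379427/11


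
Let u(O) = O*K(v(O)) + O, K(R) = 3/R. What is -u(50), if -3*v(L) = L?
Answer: -41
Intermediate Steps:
v(L) = -L/3
u(O) = -9 + O (u(O) = O*(3/((-O/3))) + O = O*(3*(-3/O)) + O = O*(-9/O) + O = -9 + O)
-u(50) = -(-9 + 50) = -1*41 = -41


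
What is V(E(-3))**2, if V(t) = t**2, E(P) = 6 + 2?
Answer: 4096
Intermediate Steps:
E(P) = 8
V(E(-3))**2 = (8**2)**2 = 64**2 = 4096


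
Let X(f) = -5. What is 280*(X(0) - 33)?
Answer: -10640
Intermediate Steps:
280*(X(0) - 33) = 280*(-5 - 33) = 280*(-38) = -10640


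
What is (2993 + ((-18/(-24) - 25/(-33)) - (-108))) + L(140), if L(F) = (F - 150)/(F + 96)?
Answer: 24161999/7788 ≈ 3102.5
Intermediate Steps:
L(F) = (-150 + F)/(96 + F)
(2993 + ((-18/(-24) - 25/(-33)) - (-108))) + L(140) = (2993 + ((-18/(-24) - 25/(-33)) - (-108))) + (-150 + 140)/(96 + 140) = (2993 + ((-18*(-1/24) - 25*(-1/33)) - 54*(-2))) - 10/236 = (2993 + ((¾ + 25/33) + 108)) + (1/236)*(-10) = (2993 + (199/132 + 108)) - 5/118 = (2993 + 14455/132) - 5/118 = 409531/132 - 5/118 = 24161999/7788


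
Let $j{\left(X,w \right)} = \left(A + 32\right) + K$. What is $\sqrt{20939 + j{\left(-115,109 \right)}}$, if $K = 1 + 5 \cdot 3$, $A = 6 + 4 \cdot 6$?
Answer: $\sqrt{21017} \approx 144.97$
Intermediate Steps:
$A = 30$ ($A = 6 + 24 = 30$)
$K = 16$ ($K = 1 + 15 = 16$)
$j{\left(X,w \right)} = 78$ ($j{\left(X,w \right)} = \left(30 + 32\right) + 16 = 62 + 16 = 78$)
$\sqrt{20939 + j{\left(-115,109 \right)}} = \sqrt{20939 + 78} = \sqrt{21017}$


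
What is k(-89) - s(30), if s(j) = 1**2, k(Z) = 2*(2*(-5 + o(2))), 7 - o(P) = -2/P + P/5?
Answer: 47/5 ≈ 9.4000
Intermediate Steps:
o(P) = 7 + 2/P - P/5 (o(P) = 7 - (-2/P + P/5) = 7 + (2/P - P/5) = 7 + 2/P - P/5)
k(Z) = 52/5 (k(Z) = 2*(2*(-5 + (7 + 2/2 - 1/5*2))) = 2*(2*(-5 + (7 + 2*(1/2) - 2/5))) = 2*(2*(-5 + (7 + 1 - 2/5))) = 2*(2*(-5 + 38/5)) = 2*(2*(13/5)) = 2*(26/5) = 52/5)
s(j) = 1
k(-89) - s(30) = 52/5 - 1*1 = 52/5 - 1 = 47/5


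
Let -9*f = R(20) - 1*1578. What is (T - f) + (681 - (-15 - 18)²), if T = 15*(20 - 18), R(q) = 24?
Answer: -1652/3 ≈ -550.67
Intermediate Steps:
T = 30 (T = 15*2 = 30)
f = 518/3 (f = -(24 - 1*1578)/9 = -(24 - 1578)/9 = -⅑*(-1554) = 518/3 ≈ 172.67)
(T - f) + (681 - (-15 - 18)²) = (30 - 1*518/3) + (681 - (-15 - 18)²) = (30 - 518/3) + (681 - 1*(-33)²) = -428/3 + (681 - 1*1089) = -428/3 + (681 - 1089) = -428/3 - 408 = -1652/3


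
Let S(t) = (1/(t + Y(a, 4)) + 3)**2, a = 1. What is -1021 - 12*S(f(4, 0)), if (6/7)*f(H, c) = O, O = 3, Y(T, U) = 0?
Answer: -56377/49 ≈ -1150.6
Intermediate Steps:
f(H, c) = 7/2 (f(H, c) = (7/6)*3 = 7/2)
S(t) = (3 + 1/t)**2 (S(t) = (1/(t + 0) + 3)**2 = (1/t + 3)**2 = (3 + 1/t)**2)
-1021 - 12*S(f(4, 0)) = -1021 - 12*(1 + 3*(7/2))**2/(7/2)**2 = -1021 - 48*(1 + 21/2)**2/49 = -1021 - 48*(23/2)**2/49 = -1021 - 48*529/(49*4) = -1021 - 12*529/49 = -1021 - 6348/49 = -56377/49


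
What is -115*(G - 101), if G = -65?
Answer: 19090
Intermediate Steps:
-115*(G - 101) = -115*(-65 - 101) = -115*(-166) = 19090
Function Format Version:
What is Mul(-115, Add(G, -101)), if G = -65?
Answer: 19090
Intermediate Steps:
Mul(-115, Add(G, -101)) = Mul(-115, Add(-65, -101)) = Mul(-115, -166) = 19090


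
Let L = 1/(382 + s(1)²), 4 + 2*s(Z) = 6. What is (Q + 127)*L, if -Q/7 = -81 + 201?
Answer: -713/383 ≈ -1.8616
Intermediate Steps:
s(Z) = 1 (s(Z) = -2 + (½)*6 = -2 + 3 = 1)
Q = -840 (Q = -7*(-81 + 201) = -7*120 = -840)
L = 1/383 (L = 1/(382 + 1²) = 1/(382 + 1) = 1/383 ≈ 0.0026110)
(Q + 127)*L = (-840 + 127)*(1/383) = -713*1/383 = -713/383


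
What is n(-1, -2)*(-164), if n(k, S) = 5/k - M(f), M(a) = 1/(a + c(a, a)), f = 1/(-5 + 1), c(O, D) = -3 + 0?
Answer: 10004/13 ≈ 769.54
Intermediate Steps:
c(O, D) = -3
f = -¼ (f = 1/(-4) = -¼ ≈ -0.25000)
M(a) = 1/(-3 + a) (M(a) = 1/(a - 3) = 1/(-3 + a))
n(k, S) = 4/13 + 5/k (n(k, S) = 5/k - 1/(-3 - ¼) = 5/k - 1/(-13/4) = 5/k - 1*(-4/13) = 5/k + 4/13 = 4/13 + 5/k)
n(-1, -2)*(-164) = (4/13 + 5/(-1))*(-164) = (4/13 + 5*(-1))*(-164) = (4/13 - 5)*(-164) = -61/13*(-164) = 10004/13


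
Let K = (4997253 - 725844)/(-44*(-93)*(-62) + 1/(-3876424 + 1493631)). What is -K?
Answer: 10177883465337/604524115273 ≈ 16.836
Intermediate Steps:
K = -10177883465337/604524115273 (K = 4271409/(4092*(-62) + 1/(-2382793)) = 4271409/(-253704 - 1/2382793) = 4271409/(-604524115273/2382793) = 4271409*(-2382793/604524115273) = -10177883465337/604524115273 ≈ -16.836)
-K = -1*(-10177883465337/604524115273) = 10177883465337/604524115273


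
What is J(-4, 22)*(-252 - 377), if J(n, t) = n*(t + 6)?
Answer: 70448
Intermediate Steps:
J(n, t) = n*(6 + t)
J(-4, 22)*(-252 - 377) = (-4*(6 + 22))*(-252 - 377) = -4*28*(-629) = -112*(-629) = 70448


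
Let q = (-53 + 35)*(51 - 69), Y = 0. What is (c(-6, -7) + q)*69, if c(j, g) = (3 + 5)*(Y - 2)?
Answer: 21252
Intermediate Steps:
c(j, g) = -16 (c(j, g) = (3 + 5)*(0 - 2) = 8*(-2) = -16)
q = 324 (q = -18*(-18) = 324)
(c(-6, -7) + q)*69 = (-16 + 324)*69 = 308*69 = 21252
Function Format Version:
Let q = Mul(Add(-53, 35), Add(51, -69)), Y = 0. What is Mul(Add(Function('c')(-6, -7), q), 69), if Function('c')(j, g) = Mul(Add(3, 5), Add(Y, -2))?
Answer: 21252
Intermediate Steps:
Function('c')(j, g) = -16 (Function('c')(j, g) = Mul(Add(3, 5), Add(0, -2)) = Mul(8, -2) = -16)
q = 324 (q = Mul(-18, -18) = 324)
Mul(Add(Function('c')(-6, -7), q), 69) = Mul(Add(-16, 324), 69) = Mul(308, 69) = 21252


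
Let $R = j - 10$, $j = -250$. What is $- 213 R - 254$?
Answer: $55126$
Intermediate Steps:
$R = -260$ ($R = -250 - 10 = -260$)
$- 213 R - 254 = \left(-213\right) \left(-260\right) - 254 = 55380 - 254 = 55126$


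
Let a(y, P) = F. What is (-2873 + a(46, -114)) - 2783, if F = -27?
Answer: -5683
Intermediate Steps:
a(y, P) = -27
(-2873 + a(46, -114)) - 2783 = (-2873 - 27) - 2783 = -2900 - 2783 = -5683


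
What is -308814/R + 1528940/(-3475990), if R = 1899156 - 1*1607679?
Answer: -7233739144/4824624463 ≈ -1.4993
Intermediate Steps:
R = 291477 (R = 1899156 - 1607679 = 291477)
-308814/R + 1528940/(-3475990) = -308814/291477 + 1528940/(-3475990) = -308814*1/291477 + 1528940*(-1/3475990) = -102938/97159 - 21842/49657 = -7233739144/4824624463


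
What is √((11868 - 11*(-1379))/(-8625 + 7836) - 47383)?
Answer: 8*I*√461222574/789 ≈ 217.76*I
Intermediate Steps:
√((11868 - 11*(-1379))/(-8625 + 7836) - 47383) = √((11868 + 15169)/(-789) - 47383) = √(27037*(-1/789) - 47383) = √(-27037/789 - 47383) = √(-37412224/789) = 8*I*√461222574/789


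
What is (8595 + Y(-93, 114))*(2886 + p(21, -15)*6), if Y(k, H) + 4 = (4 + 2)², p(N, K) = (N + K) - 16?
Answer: 24379902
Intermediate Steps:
p(N, K) = -16 + K + N (p(N, K) = (K + N) - 16 = -16 + K + N)
Y(k, H) = 32 (Y(k, H) = -4 + (4 + 2)² = -4 + 6² = -4 + 36 = 32)
(8595 + Y(-93, 114))*(2886 + p(21, -15)*6) = (8595 + 32)*(2886 + (-16 - 15 + 21)*6) = 8627*(2886 - 10*6) = 8627*(2886 - 60) = 8627*2826 = 24379902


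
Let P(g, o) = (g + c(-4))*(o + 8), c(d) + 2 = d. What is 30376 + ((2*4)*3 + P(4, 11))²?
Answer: 30572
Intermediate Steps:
c(d) = -2 + d
P(g, o) = (-6 + g)*(8 + o) (P(g, o) = (g + (-2 - 4))*(o + 8) = (g - 6)*(8 + o) = (-6 + g)*(8 + o))
30376 + ((2*4)*3 + P(4, 11))² = 30376 + ((2*4)*3 + (-48 - 6*11 + 8*4 + 4*11))² = 30376 + (8*3 + (-48 - 66 + 32 + 44))² = 30376 + (24 - 38)² = 30376 + (-14)² = 30376 + 196 = 30572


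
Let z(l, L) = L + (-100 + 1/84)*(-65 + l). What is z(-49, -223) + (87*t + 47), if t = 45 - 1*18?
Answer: 190003/14 ≈ 13572.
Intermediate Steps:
t = 27 (t = 45 - 18 = 27)
z(l, L) = 545935/84 + L - 8399*l/84 (z(l, L) = L + (-100 + 1/84)*(-65 + l) = L - 8399*(-65 + l)/84 = L + (545935/84 - 8399*l/84) = 545935/84 + L - 8399*l/84)
z(-49, -223) + (87*t + 47) = (545935/84 - 223 - 8399/84*(-49)) + (87*27 + 47) = (545935/84 - 223 + 58793/12) + (2349 + 47) = 156459/14 + 2396 = 190003/14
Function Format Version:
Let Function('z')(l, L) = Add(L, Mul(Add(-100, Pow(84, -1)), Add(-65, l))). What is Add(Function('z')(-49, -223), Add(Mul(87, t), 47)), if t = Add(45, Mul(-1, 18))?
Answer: Rational(190003, 14) ≈ 13572.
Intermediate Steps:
t = 27 (t = Add(45, -18) = 27)
Function('z')(l, L) = Add(Rational(545935, 84), L, Mul(Rational(-8399, 84), l)) (Function('z')(l, L) = Add(L, Mul(Add(-100, Rational(1, 84)), Add(-65, l))) = Add(L, Mul(Rational(-8399, 84), Add(-65, l))) = Add(L, Add(Rational(545935, 84), Mul(Rational(-8399, 84), l))) = Add(Rational(545935, 84), L, Mul(Rational(-8399, 84), l)))
Add(Function('z')(-49, -223), Add(Mul(87, t), 47)) = Add(Add(Rational(545935, 84), -223, Mul(Rational(-8399, 84), -49)), Add(Mul(87, 27), 47)) = Add(Add(Rational(545935, 84), -223, Rational(58793, 12)), Add(2349, 47)) = Add(Rational(156459, 14), 2396) = Rational(190003, 14)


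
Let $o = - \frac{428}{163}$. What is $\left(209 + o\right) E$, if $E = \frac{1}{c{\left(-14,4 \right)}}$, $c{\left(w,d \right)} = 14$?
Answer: $\frac{33639}{2282} \approx 14.741$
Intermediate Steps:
$o = - \frac{428}{163}$ ($o = \left(-428\right) \frac{1}{163} = - \frac{428}{163} \approx -2.6258$)
$E = \frac{1}{14} \approx 0.071429$
$\left(209 + o\right) E = \left(209 - \frac{428}{163}\right) \frac{1}{14} = \frac{33639}{163} \cdot \frac{1}{14} = \frac{33639}{2282}$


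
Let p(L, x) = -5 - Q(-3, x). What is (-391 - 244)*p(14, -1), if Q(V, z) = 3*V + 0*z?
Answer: -2540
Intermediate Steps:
Q(V, z) = 3*V (Q(V, z) = 3*V + 0 = 3*V)
p(L, x) = 4 (p(L, x) = -5 - 3*(-3) = -5 - 1*(-9) = -5 + 9 = 4)
(-391 - 244)*p(14, -1) = (-391 - 244)*4 = -635*4 = -2540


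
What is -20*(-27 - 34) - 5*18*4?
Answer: 860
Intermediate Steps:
-20*(-27 - 34) - 5*18*4 = -20*(-61) - 90*4 = 1220 - 1*360 = 1220 - 360 = 860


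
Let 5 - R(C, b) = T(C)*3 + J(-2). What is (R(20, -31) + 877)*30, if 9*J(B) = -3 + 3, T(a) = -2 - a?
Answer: 28440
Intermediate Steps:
J(B) = 0 (J(B) = (-3 + 3)/9 = (⅑)*0 = 0)
R(C, b) = 11 + 3*C (R(C, b) = 5 - ((-2 - C)*3 + 0) = 5 - ((-6 - 3*C) + 0) = 5 - (-6 - 3*C) = 5 + (6 + 3*C) = 11 + 3*C)
(R(20, -31) + 877)*30 = ((11 + 3*20) + 877)*30 = ((11 + 60) + 877)*30 = (71 + 877)*30 = 948*30 = 28440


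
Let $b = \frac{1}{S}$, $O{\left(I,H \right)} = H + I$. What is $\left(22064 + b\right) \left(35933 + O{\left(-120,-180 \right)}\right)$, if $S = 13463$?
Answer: $\frac{10584698306689}{13463} \approx 7.8621 \cdot 10^{8}$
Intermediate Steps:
$b = \frac{1}{13463} \approx 7.4278 \cdot 10^{-5}$
$\left(22064 + b\right) \left(35933 + O{\left(-120,-180 \right)}\right) = \left(22064 + \frac{1}{13463}\right) \left(35933 - 300\right) = \frac{297047633 \left(35933 - 300\right)}{13463} = \frac{297047633}{13463} \cdot 35633 = \frac{10584698306689}{13463}$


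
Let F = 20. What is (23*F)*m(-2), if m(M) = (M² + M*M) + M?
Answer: 2760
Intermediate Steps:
m(M) = M + 2*M² (m(M) = (M² + M²) + M = 2*M² + M = M + 2*M²)
(23*F)*m(-2) = (23*20)*(-2*(1 + 2*(-2))) = 460*(-2*(1 - 4)) = 460*(-2*(-3)) = 460*6 = 2760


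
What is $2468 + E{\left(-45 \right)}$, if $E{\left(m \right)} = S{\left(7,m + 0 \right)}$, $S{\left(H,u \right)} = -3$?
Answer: $2465$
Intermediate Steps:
$E{\left(m \right)} = -3$
$2468 + E{\left(-45 \right)} = 2468 - 3 = 2465$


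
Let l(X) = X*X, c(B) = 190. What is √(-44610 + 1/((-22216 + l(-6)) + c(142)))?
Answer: I*√21571616082990/21990 ≈ 211.21*I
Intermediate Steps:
l(X) = X²
√(-44610 + 1/((-22216 + l(-6)) + c(142))) = √(-44610 + 1/((-22216 + (-6)²) + 190)) = √(-44610 + 1/((-22216 + 36) + 190)) = √(-44610 + 1/(-22180 + 190)) = √(-44610 + 1/(-21990)) = √(-44610 - 1/21990) = √(-980973901/21990) = I*√21571616082990/21990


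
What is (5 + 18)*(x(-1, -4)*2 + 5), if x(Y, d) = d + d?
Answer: -253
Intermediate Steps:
x(Y, d) = 2*d
(5 + 18)*(x(-1, -4)*2 + 5) = (5 + 18)*((2*(-4))*2 + 5) = 23*(-8*2 + 5) = 23*(-16 + 5) = 23*(-11) = -253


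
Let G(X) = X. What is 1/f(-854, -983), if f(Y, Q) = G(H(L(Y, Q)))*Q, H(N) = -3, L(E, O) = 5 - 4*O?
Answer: 1/2949 ≈ 0.00033910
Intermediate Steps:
f(Y, Q) = -3*Q
1/f(-854, -983) = 1/(-3*(-983)) = 1/2949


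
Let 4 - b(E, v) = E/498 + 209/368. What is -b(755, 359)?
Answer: -175567/91632 ≈ -1.9160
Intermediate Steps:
b(E, v) = 1263/368 - E/498 (b(E, v) = 4 - (E/498 + 209/368) = 4 - (209/368 + E/498) = 4 + (-209/368 - E/498) = 1263/368 - E/498)
-b(755, 359) = -(1263/368 - 1/498*755) = -(1263/368 - 755/498) = -1*175567/91632 = -175567/91632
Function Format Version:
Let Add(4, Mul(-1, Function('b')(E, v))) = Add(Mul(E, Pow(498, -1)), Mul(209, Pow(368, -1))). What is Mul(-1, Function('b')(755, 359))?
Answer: Rational(-175567, 91632) ≈ -1.9160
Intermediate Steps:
Function('b')(E, v) = Add(Rational(1263, 368), Mul(Rational(-1, 498), E)) (Function('b')(E, v) = Add(4, Mul(-1, Add(Mul(E, Pow(498, -1)), Mul(209, Pow(368, -1))))) = Add(4, Mul(-1, Add(Mul(E, Rational(1, 498)), Mul(209, Rational(1, 368))))) = Add(4, Mul(-1, Add(Mul(Rational(1, 498), E), Rational(209, 368)))) = Add(4, Mul(-1, Add(Rational(209, 368), Mul(Rational(1, 498), E)))) = Add(4, Add(Rational(-209, 368), Mul(Rational(-1, 498), E))) = Add(Rational(1263, 368), Mul(Rational(-1, 498), E)))
Mul(-1, Function('b')(755, 359)) = Mul(-1, Add(Rational(1263, 368), Mul(Rational(-1, 498), 755))) = Mul(-1, Add(Rational(1263, 368), Rational(-755, 498))) = Mul(-1, Rational(175567, 91632)) = Rational(-175567, 91632)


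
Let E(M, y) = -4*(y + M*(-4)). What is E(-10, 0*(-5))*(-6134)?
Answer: 981440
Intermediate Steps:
E(M, y) = -4*y + 16*M (E(M, y) = -4*(y - 4*M) = -4*y + 16*M)
E(-10, 0*(-5))*(-6134) = (-0*(-5) + 16*(-10))*(-6134) = (-4*0 - 160)*(-6134) = (0 - 160)*(-6134) = -160*(-6134) = 981440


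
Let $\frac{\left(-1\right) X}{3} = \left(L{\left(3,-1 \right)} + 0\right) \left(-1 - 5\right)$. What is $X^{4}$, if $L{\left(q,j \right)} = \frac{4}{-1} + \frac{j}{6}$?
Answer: $31640625$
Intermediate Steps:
$L{\left(q,j \right)} = -4 + \frac{j}{6}$ ($L{\left(q,j \right)} = 4 \left(-1\right) + j \frac{1}{6} = -4 + \frac{j}{6}$)
$X = -75$ ($X = - 3 \left(\left(-4 + \frac{1}{6} \left(-1\right)\right) + 0\right) \left(-1 - 5\right) = - 3 \left(\left(-4 - \frac{1}{6}\right) + 0\right) \left(-6\right) = - 3 \left(- \frac{25}{6} + 0\right) \left(-6\right) = - 3 \left(\left(- \frac{25}{6}\right) \left(-6\right)\right) = \left(-3\right) 25 = -75$)
$X^{4} = \left(-75\right)^{4} = 31640625$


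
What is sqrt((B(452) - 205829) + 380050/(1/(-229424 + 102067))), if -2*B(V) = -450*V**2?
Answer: I*sqrt(48356265279) ≈ 2.199e+5*I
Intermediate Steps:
B(V) = 225*V**2 (B(V) = -(-225)*V**2 = 225*V**2)
sqrt((B(452) - 205829) + 380050/(1/(-229424 + 102067))) = sqrt((225*452**2 - 205829) + 380050/(1/(-229424 + 102067))) = sqrt((225*204304 - 205829) + 380050/(1/(-127357))) = sqrt((45968400 - 205829) + 380050/(-1/127357)) = sqrt(45762571 + 380050*(-127357)) = sqrt(45762571 - 48402027850) = sqrt(-48356265279) = I*sqrt(48356265279)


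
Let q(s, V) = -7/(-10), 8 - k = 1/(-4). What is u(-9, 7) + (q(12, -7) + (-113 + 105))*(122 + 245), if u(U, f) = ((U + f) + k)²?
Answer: -211203/80 ≈ -2640.0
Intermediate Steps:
k = 33/4 (k = 8 - 1/(-4) = 8 - 1*(-¼) = 8 + ¼ = 33/4 ≈ 8.2500)
u(U, f) = (33/4 + U + f)² (u(U, f) = ((U + f) + 33/4)² = (33/4 + U + f)²)
q(s, V) = 7/10 (q(s, V) = -7*(-⅒) = 7/10)
u(-9, 7) + (q(12, -7) + (-113 + 105))*(122 + 245) = (33 + 4*(-9) + 4*7)²/16 + (7/10 + (-113 + 105))*(122 + 245) = (33 - 36 + 28)²/16 + (7/10 - 8)*367 = (1/16)*25² - 73/10*367 = (1/16)*625 - 26791/10 = 625/16 - 26791/10 = -211203/80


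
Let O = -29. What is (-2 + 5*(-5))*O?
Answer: 783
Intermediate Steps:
(-2 + 5*(-5))*O = (-2 + 5*(-5))*(-29) = (-2 - 25)*(-29) = -27*(-29) = 783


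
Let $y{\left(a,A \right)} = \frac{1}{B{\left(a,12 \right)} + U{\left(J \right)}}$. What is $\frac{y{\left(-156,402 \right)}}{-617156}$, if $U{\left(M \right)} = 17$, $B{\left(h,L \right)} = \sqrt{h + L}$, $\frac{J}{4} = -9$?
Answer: $- \frac{17}{267228548} + \frac{3 i}{66807137} \approx -6.3616 \cdot 10^{-8} + 4.4905 \cdot 10^{-8} i$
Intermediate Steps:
$J = -36$ ($J = 4 \left(-9\right) = -36$)
$B{\left(h,L \right)} = \sqrt{L + h}$
$y{\left(a,A \right)} = \frac{1}{17 + \sqrt{12 + a}}$ ($y{\left(a,A \right)} = \frac{1}{\sqrt{12 + a} + 17} = \frac{1}{17 + \sqrt{12 + a}}$)
$\frac{y{\left(-156,402 \right)}}{-617156} = \frac{1}{\left(17 + \sqrt{12 - 156}\right) \left(-617156\right)} = \frac{1}{17 + \sqrt{-144}} \left(- \frac{1}{617156}\right) = \frac{1}{17 + 12 i} \left(- \frac{1}{617156}\right) = \frac{17 - 12 i}{433} \left(- \frac{1}{617156}\right) = - \frac{17 - 12 i}{267228548}$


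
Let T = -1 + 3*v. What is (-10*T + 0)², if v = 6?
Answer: 28900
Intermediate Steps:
T = 17 (T = -1 + 3*6 = -1 + 18 = 17)
(-10*T + 0)² = (-10*17 + 0)² = (-170 + 0)² = (-170)² = 28900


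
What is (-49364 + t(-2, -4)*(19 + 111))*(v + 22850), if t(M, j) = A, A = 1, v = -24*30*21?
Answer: -380578820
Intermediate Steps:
v = -15120 (v = -720*21 = -15120)
t(M, j) = 1
(-49364 + t(-2, -4)*(19 + 111))*(v + 22850) = (-49364 + 1*(19 + 111))*(-15120 + 22850) = (-49364 + 1*130)*7730 = (-49364 + 130)*7730 = -49234*7730 = -380578820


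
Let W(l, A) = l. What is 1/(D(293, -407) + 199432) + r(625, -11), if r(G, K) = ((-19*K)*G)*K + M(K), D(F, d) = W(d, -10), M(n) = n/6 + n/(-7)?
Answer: -12010912157983/8359050 ≈ -1.4369e+6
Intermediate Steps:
M(n) = n/42 (M(n) = n*(⅙) + n*(-⅐) = n/6 - n/7 = n/42)
D(F, d) = d
r(G, K) = K/42 - 19*G*K² (r(G, K) = ((-19*K)*G)*K + K/42 = (-19*G*K)*K + K/42 = -19*G*K² + K/42 = K/42 - 19*G*K²)
1/(D(293, -407) + 199432) + r(625, -11) = 1/(-407 + 199432) + (1/42)*(-11)*(1 - 798*625*(-11)) = 1/199025 + (1/42)*(-11)*(1 + 5486250) = 1/199025 + (1/42)*(-11)*5486251 = 1/199025 - 60348761/42 = -12010912157983/8359050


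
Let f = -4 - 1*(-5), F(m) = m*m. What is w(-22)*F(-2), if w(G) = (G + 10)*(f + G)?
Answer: 1008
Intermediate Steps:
F(m) = m**2
f = 1 (f = -4 + 5 = 1)
w(G) = (1 + G)*(10 + G) (w(G) = (G + 10)*(1 + G) = (10 + G)*(1 + G) = (1 + G)*(10 + G))
w(-22)*F(-2) = (10 + (-22)**2 + 11*(-22))*(-2)**2 = (10 + 484 - 242)*4 = 252*4 = 1008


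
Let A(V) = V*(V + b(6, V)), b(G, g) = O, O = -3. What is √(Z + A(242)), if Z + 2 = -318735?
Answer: I*√260899 ≈ 510.78*I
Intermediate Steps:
b(G, g) = -3
A(V) = V*(-3 + V) (A(V) = V*(V - 3) = V*(-3 + V))
Z = -318737 (Z = -2 - 318735 = -318737)
√(Z + A(242)) = √(-318737 + 242*(-3 + 242)) = √(-318737 + 242*239) = √(-318737 + 57838) = √(-260899) = I*√260899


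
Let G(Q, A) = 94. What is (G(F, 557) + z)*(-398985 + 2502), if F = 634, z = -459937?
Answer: 182319932169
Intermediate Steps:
(G(F, 557) + z)*(-398985 + 2502) = (94 - 459937)*(-398985 + 2502) = -459843*(-396483) = 182319932169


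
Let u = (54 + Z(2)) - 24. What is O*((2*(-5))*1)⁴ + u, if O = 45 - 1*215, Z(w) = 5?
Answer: -1699965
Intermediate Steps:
O = -170 (O = 45 - 215 = -170)
u = 35 (u = (54 + 5) - 24 = 59 - 24 = 35)
O*((2*(-5))*1)⁴ + u = -170*((2*(-5))*1)⁴ + 35 = -170*(-10*1)⁴ + 35 = -170*(-10)⁴ + 35 = -170*10000 + 35 = -1700000 + 35 = -1699965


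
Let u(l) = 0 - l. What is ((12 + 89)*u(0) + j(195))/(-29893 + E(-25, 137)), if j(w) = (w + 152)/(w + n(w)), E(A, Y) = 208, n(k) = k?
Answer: -347/11577150 ≈ -2.9973e-5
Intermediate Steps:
u(l) = -l
j(w) = (152 + w)/(2*w) (j(w) = (w + 152)/(w + w) = (152 + w)/((2*w)) = (152 + w)*(1/(2*w)) = (152 + w)/(2*w))
((12 + 89)*u(0) + j(195))/(-29893 + E(-25, 137)) = ((12 + 89)*(-1*0) + (½)*(152 + 195)/195)/(-29893 + 208) = (101*0 + (½)*(1/195)*347)/(-29685) = (0 + 347/390)*(-1/29685) = (347/390)*(-1/29685) = -347/11577150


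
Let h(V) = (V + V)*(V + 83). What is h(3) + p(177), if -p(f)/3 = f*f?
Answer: -93471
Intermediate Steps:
h(V) = 2*V*(83 + V) (h(V) = (2*V)*(83 + V) = 2*V*(83 + V))
p(f) = -3*f**2 (p(f) = -3*f*f = -3*f**2)
h(3) + p(177) = 2*3*(83 + 3) - 3*177**2 = 2*3*86 - 3*31329 = 516 - 93987 = -93471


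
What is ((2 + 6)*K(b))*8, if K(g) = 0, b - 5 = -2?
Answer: 0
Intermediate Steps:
b = 3 (b = 5 - 2 = 3)
((2 + 6)*K(b))*8 = ((2 + 6)*0)*8 = (8*0)*8 = 0*8 = 0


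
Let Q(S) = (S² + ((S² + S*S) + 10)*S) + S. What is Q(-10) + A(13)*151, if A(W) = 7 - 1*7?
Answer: -2010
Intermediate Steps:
Q(S) = S + S² + S*(10 + 2*S²) (Q(S) = (S² + ((S² + S²) + 10)*S) + S = (S² + (2*S² + 10)*S) + S = (S² + (10 + 2*S²)*S) + S = (S² + S*(10 + 2*S²)) + S = S + S² + S*(10 + 2*S²))
A(W) = 0 (A(W) = 7 - 7 = 0)
Q(-10) + A(13)*151 = -10*(11 - 10 + 2*(-10)²) + 0*151 = -10*(11 - 10 + 2*100) + 0 = -10*(11 - 10 + 200) + 0 = -10*201 + 0 = -2010 + 0 = -2010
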